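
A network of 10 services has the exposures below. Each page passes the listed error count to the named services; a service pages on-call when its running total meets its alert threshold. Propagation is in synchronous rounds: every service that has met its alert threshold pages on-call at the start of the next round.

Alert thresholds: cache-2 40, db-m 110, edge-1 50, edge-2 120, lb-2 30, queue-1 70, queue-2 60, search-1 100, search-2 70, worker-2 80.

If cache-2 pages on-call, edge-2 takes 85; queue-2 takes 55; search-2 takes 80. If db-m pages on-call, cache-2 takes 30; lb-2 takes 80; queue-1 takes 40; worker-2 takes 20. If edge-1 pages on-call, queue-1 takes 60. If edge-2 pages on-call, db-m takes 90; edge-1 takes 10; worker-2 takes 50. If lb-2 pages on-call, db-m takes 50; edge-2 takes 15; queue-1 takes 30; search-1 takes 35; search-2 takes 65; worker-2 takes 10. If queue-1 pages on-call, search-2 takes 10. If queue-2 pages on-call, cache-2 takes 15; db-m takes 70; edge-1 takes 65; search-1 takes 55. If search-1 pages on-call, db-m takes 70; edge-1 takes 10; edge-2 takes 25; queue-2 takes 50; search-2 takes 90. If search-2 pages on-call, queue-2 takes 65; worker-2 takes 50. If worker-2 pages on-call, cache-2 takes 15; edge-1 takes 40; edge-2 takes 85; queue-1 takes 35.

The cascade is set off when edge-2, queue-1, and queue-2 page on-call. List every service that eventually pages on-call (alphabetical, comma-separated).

cache-2, db-m, edge-1, edge-2, lb-2, queue-1, queue-2, search-2, worker-2

Round 1 — edge-2, queue-1, queue-2 page on-call (initial).
  cache-2: +15 → 15 < 40
  db-m: +90+70 → 160 ≥ 110
  edge-1: +10+65 → 75 ≥ 50
  search-1: +55 → 55 < 100
  search-2: +10 → 10 < 70
  worker-2: +50 → 50 < 80
Round 2 — db-m, edge-1 page on-call.
  cache-2: +30 → 45 ≥ 40
  lb-2: +80 → 80 ≥ 30
  worker-2: +20 → 70 < 80
Round 3 — cache-2, lb-2 page on-call.
  search-1: +35 → 90 < 100
  search-2: +80+65 → 155 ≥ 70
  worker-2: +10 → 80 ≥ 80
Round 4 — search-2, worker-2 page on-call.
No further pages.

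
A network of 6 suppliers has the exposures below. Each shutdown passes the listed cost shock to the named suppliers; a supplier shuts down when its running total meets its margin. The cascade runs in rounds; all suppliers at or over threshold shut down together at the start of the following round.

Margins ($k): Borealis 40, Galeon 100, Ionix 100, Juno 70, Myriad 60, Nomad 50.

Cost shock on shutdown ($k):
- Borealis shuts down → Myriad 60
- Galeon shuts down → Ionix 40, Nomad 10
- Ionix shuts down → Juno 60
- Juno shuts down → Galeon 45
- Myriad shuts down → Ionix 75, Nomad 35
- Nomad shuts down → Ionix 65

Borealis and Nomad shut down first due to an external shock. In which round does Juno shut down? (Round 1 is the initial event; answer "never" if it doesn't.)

Round 1 — Borealis, Nomad shut down (initial).
  Ionix: +65 → 65 < 100
  Myriad: +60 → 60 ≥ 60
Round 2 — Myriad shuts down.
  Ionix: +75 → 140 ≥ 100
Round 3 — Ionix shuts down.
  Juno: +60 → 60 < 70
No further shutdowns.

never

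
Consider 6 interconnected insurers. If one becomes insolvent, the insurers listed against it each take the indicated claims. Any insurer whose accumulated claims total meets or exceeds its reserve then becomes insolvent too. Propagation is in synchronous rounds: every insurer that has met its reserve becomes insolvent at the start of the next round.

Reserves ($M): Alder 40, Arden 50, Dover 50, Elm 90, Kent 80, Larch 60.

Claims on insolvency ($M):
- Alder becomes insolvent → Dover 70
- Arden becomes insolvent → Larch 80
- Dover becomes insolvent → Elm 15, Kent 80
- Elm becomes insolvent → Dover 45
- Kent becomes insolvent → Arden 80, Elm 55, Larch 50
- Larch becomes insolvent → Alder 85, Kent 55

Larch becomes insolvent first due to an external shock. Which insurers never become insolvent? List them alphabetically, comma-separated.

Round 1 — Larch becomes insolvent (initial).
  Alder: +85 → 85 ≥ 40
  Kent: +55 → 55 < 80
Round 2 — Alder becomes insolvent.
  Dover: +70 → 70 ≥ 50
Round 3 — Dover becomes insolvent.
  Elm: +15 → 15 < 90
  Kent: +80 → 135 ≥ 80
Round 4 — Kent becomes insolvent.
  Arden: +80 → 80 ≥ 50
  Elm: +55 → 70 < 90
Round 5 — Arden becomes insolvent.
No further insolvencies.

Elm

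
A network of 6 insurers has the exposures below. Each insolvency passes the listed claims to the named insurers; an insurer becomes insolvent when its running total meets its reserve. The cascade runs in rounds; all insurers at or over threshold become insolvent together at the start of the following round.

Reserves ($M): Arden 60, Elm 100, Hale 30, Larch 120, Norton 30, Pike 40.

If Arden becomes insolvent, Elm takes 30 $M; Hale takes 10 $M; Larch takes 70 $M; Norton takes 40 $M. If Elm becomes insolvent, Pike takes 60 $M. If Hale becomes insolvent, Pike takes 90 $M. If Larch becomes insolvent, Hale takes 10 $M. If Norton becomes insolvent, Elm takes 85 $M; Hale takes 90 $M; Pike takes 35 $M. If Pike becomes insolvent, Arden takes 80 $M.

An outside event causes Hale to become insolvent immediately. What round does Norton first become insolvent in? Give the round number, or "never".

Round 1 — Hale becomes insolvent (initial).
  Pike: +90 → 90 ≥ 40
Round 2 — Pike becomes insolvent.
  Arden: +80 → 80 ≥ 60
Round 3 — Arden becomes insolvent.
  Elm: +30 → 30 < 100
  Larch: +70 → 70 < 120
  Norton: +40 → 40 ≥ 30
Round 4 — Norton becomes insolvent.
  Elm: +85 → 115 ≥ 100
Round 5 — Elm becomes insolvent.
No further insolvencies.

4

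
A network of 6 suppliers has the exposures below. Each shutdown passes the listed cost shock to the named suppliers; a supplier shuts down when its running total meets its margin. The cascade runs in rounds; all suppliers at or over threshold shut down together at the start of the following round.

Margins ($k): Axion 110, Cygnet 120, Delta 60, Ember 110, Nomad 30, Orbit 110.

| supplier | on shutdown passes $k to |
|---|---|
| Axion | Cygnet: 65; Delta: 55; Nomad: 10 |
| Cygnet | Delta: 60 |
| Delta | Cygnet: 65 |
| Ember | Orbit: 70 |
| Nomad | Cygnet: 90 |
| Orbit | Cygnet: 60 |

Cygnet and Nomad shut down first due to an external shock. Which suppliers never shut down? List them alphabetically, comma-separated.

Round 1 — Cygnet, Nomad shut down (initial).
  Delta: +60 → 60 ≥ 60
Round 2 — Delta shuts down.
No further shutdowns.

Axion, Ember, Orbit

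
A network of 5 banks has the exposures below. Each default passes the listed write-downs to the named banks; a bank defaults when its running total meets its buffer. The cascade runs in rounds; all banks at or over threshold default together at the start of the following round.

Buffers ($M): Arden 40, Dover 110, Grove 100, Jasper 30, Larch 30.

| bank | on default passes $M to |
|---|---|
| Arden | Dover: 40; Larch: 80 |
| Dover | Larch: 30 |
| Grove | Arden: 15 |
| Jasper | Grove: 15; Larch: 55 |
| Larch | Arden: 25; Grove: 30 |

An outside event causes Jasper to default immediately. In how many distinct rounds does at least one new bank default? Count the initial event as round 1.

2

Round 1 — Jasper defaults (initial).
  Grove: +15 → 15 < 100
  Larch: +55 → 55 ≥ 30
Round 2 — Larch defaults.
  Arden: +25 → 25 < 40
  Grove: +30 → 45 < 100
No further defaults.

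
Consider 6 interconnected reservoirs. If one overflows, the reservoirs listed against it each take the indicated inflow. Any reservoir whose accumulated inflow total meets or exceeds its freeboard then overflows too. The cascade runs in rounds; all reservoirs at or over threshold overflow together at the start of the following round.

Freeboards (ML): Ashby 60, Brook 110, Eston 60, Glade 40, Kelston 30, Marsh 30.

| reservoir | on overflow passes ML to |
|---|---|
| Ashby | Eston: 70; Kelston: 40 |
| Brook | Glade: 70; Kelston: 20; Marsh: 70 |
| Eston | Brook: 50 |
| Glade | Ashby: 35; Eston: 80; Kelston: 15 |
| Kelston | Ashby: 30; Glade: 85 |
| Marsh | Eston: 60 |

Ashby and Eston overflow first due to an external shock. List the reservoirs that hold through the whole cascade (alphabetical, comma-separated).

Brook, Marsh

Round 1 — Ashby, Eston overflow (initial).
  Brook: +50 → 50 < 110
  Kelston: +40 → 40 ≥ 30
Round 2 — Kelston overflows.
  Glade: +85 → 85 ≥ 40
Round 3 — Glade overflows.
No further overflows.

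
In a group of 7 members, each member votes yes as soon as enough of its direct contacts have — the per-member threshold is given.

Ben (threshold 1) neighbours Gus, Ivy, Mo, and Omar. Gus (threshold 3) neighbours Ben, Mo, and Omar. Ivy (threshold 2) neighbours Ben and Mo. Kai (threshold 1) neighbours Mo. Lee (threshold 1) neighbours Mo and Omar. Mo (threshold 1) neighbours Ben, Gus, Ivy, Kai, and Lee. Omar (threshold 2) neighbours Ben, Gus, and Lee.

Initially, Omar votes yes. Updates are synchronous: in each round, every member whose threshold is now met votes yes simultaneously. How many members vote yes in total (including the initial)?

7

Round 1 — Omar votes yes (initial).
Round 2 — checking thresholds:
  Ben: 1 of 4 neighbours ≥ 1, votes yes.
  Gus: 1 of 3 neighbours < 3, holds.
  Lee: 1 of 2 neighbours ≥ 1, votes yes.
Round 3 — checking thresholds:
  Gus: 2 of 3 neighbours < 3, holds.
  Ivy: 1 of 2 neighbours < 2, holds.
  Mo: 2 of 5 neighbours ≥ 1, votes yes.
Round 4 — checking thresholds:
  Gus: 3 of 3 neighbours ≥ 3, votes yes.
  Ivy: 2 of 2 neighbours ≥ 2, votes yes.
  Kai: 1 of 1 neighbours ≥ 1, votes yes.
Round 5 — no new yes votes; cascade stops.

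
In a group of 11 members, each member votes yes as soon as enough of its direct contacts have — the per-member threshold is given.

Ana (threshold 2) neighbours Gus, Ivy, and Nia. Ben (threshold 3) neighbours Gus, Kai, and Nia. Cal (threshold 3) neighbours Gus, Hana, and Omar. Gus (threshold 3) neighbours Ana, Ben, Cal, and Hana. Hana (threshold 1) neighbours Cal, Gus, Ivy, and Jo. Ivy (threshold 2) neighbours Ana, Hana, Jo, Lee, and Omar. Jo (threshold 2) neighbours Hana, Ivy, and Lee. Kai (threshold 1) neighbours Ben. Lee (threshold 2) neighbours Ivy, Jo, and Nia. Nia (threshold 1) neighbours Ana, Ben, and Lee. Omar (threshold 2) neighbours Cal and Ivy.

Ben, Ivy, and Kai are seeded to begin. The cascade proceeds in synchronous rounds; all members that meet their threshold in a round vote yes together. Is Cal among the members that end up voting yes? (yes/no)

no

Round 1 — Ben, Ivy, Kai vote yes (initial).
Round 2 — checking thresholds:
  Ana: 1 of 3 neighbours < 2, below threshold.
  Gus: 1 of 4 neighbours < 3, below threshold.
  Hana: 1 of 4 neighbours ≥ 1, votes yes.
  Jo: 1 of 3 neighbours < 2, below threshold.
  Lee: 1 of 3 neighbours < 2, below threshold.
  Nia: 1 of 3 neighbours ≥ 1, votes yes.
  Omar: 1 of 2 neighbours < 2, below threshold.
Round 3 — checking thresholds:
  Ana: 2 of 3 neighbours ≥ 2, votes yes.
  Cal: 1 of 3 neighbours < 3, below threshold.
  Gus: 2 of 4 neighbours < 3, below threshold.
  Jo: 2 of 3 neighbours ≥ 2, votes yes.
  Lee: 2 of 3 neighbours ≥ 2, votes yes.
  Omar: 1 of 2 neighbours < 2, below threshold.
Round 4 — checking thresholds:
  Cal: 1 of 3 neighbours < 3, below threshold.
  Gus: 3 of 4 neighbours ≥ 3, votes yes.
  Omar: 1 of 2 neighbours < 2, below threshold.
Round 5 — no new yes votes; cascade stops.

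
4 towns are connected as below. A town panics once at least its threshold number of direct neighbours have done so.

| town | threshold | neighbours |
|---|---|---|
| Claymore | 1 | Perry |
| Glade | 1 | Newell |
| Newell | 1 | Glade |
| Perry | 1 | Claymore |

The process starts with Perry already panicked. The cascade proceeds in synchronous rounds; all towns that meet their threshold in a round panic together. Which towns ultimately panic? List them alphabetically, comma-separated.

Claymore, Perry

Round 1 — Perry panics (initial).
Round 2 — checking thresholds:
  Claymore: 1 of 1 neighbours ≥ 1, panics.
Round 3 — no new panics; cascade stops.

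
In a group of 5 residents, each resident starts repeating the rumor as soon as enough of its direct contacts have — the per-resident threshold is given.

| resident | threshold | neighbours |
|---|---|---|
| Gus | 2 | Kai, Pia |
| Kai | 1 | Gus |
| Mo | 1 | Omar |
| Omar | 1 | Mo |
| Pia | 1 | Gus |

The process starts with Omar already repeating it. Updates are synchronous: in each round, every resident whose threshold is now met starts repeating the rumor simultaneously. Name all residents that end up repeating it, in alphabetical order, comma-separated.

Round 1 — Omar starts repeating the rumor (initial).
Round 2 — checking thresholds:
  Mo: 1 of 1 neighbours ≥ 1, starts repeating the rumor.
Round 3 — no new spreads; cascade stops.

Mo, Omar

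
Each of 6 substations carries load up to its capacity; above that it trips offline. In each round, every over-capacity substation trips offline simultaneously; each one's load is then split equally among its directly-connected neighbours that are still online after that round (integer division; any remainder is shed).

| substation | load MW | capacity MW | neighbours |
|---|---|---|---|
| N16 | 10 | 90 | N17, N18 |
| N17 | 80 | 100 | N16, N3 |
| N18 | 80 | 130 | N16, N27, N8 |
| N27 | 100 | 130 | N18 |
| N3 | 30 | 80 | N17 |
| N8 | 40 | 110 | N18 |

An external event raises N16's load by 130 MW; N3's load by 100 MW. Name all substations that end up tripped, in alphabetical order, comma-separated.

N16, N17, N18, N27, N3, N8

Round 1 — N16 at 140 > 90; N3 at 130 > 80. N16, N3 trip offline.
  N16 sheds 140 MW to N17, N18: 70 each.
    N17: 80+70 = 150 > 100
    N18: 80+70 = 150 > 130
  N3 sheds 130 MW to N17: 130 each.
    N17: 150+130 = 280 > 100
Round 2 — N17, N18 trip offline.
  N17 sheds 280 MW: no online neighbours, lost.
  N18 sheds 150 MW to N27, N8: 75 each.
    N27: 100+75 = 175 > 130
    N8: 40+75 = 115 > 110
Round 3 — N27, N8 trip offline.
  N27 sheds 175 MW: no online neighbours, lost.
  N8 sheds 115 MW: no online neighbours, lost.
No further trips.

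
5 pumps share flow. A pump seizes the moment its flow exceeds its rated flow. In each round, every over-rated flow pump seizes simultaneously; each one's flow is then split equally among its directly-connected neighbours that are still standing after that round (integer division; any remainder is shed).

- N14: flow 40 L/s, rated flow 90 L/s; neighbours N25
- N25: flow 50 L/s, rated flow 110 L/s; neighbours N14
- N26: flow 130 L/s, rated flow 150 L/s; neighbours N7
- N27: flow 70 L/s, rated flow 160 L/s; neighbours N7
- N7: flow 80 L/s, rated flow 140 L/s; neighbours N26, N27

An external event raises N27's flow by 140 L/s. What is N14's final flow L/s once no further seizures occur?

40

Round 1 — N27 at 210 > 160. N27 seizes.
  N27 sheds 210 L/s to N7: 210 each.
    N7: 80+210 = 290 > 140
Round 2 — N7 seizes.
  N7 sheds 290 L/s to N26: 290 each.
    N26: 130+290 = 420 > 150
Round 3 — N26 seizes.
  N26 sheds 420 L/s: no online neighbours, lost.
No further seizures.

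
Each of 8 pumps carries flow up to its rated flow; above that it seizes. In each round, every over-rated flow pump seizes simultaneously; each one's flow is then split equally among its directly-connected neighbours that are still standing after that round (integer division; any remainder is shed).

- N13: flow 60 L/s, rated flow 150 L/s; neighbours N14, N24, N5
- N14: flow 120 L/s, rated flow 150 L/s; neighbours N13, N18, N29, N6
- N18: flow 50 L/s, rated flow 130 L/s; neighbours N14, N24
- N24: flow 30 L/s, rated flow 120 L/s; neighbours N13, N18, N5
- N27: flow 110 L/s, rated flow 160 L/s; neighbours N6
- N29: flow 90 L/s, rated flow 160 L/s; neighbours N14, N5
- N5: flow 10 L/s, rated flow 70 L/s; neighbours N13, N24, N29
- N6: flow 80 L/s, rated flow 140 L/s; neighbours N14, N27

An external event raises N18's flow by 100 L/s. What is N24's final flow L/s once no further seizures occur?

Round 1 — N18 at 150 > 130. N18 seizes.
  N18 sheds 150 L/s to N14, N24: 75 each.
    N14: 120+75 = 195 > 150
    N24: 30+75 = 105 ≤ 120
Round 2 — N14 seizes.
  N14 sheds 195 L/s to N13, N29, N6: 65 each.
    N13: 60+65 = 125 ≤ 150
    N29: 90+65 = 155 ≤ 160
    N6: 80+65 = 145 > 140
Round 3 — N6 seizes.
  N6 sheds 145 L/s to N27: 145 each.
    N27: 110+145 = 255 > 160
Round 4 — N27 seizes.
  N27 sheds 255 L/s: no online neighbours, lost.
No further seizures.

105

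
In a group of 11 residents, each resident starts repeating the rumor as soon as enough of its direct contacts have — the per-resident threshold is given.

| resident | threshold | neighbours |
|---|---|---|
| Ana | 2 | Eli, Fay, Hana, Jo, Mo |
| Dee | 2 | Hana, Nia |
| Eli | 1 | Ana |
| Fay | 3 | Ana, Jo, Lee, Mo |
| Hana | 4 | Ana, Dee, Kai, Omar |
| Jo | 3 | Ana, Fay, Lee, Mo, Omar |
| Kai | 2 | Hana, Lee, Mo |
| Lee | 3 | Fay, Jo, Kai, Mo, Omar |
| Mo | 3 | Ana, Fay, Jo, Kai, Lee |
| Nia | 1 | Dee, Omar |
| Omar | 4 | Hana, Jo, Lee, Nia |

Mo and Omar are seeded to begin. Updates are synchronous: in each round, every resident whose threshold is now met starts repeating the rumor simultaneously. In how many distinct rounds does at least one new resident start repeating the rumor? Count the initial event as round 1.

Round 1 — Mo, Omar start repeating the rumor (initial).
Round 2 — checking thresholds:
  Ana: 1 of 5 neighbours < 2, below threshold.
  Fay: 1 of 4 neighbours < 3, below threshold.
  Hana: 1 of 4 neighbours < 4, below threshold.
  Jo: 2 of 5 neighbours < 3, below threshold.
  Kai: 1 of 3 neighbours < 2, below threshold.
  Lee: 2 of 5 neighbours < 3, below threshold.
  Nia: 1 of 2 neighbours ≥ 1, starts repeating the rumor.
Round 3 — no new spreads; cascade stops.

2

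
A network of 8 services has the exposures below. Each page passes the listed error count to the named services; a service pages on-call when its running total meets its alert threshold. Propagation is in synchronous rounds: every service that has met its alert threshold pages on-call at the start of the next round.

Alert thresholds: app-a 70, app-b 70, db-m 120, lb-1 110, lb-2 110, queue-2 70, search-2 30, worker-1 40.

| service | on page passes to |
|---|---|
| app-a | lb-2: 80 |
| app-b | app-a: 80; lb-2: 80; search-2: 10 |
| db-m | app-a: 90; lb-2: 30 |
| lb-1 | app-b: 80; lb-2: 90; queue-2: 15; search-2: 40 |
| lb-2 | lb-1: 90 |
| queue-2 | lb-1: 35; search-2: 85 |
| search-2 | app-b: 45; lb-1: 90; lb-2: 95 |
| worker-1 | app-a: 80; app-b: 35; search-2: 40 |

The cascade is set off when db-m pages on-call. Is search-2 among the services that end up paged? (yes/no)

no

Round 1 — db-m pages on-call (initial).
  app-a: +90 → 90 ≥ 70
  lb-2: +30 → 30 < 110
Round 2 — app-a pages on-call.
  lb-2: +80 → 110 ≥ 110
Round 3 — lb-2 pages on-call.
  lb-1: +90 → 90 < 110
No further pages.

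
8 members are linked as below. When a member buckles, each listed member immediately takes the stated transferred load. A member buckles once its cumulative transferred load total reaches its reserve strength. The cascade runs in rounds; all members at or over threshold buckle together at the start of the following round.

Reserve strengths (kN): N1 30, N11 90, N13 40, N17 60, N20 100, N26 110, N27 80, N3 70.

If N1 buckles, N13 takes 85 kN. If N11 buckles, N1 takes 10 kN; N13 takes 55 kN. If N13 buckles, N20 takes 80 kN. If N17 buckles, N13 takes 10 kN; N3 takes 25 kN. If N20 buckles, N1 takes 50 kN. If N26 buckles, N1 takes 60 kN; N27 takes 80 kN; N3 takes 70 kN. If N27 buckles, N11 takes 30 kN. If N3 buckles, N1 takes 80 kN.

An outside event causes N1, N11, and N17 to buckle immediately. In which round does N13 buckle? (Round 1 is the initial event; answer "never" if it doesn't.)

2

Round 1 — N1, N11, N17 buckle (initial).
  N13: +85+55+10 → 150 ≥ 40
  N3: +25 → 25 < 70
Round 2 — N13 buckles.
  N20: +80 → 80 < 100
No further bucklings.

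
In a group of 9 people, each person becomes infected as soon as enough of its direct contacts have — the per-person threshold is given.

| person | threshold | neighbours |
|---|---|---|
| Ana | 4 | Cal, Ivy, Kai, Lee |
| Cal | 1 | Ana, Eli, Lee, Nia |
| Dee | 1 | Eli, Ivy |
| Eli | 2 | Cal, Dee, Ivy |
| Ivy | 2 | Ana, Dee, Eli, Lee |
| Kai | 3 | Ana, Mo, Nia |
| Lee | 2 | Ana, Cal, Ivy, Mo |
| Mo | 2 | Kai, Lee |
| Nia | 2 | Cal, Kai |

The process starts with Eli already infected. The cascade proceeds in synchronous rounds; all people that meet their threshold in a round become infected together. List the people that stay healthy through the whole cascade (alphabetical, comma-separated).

Ana, Kai, Mo, Nia

Round 1 — Eli becomes infected (initial).
Round 2 — checking thresholds:
  Cal: 1 of 4 neighbours ≥ 1, becomes infected.
  Dee: 1 of 2 neighbours ≥ 1, becomes infected.
  Ivy: 1 of 4 neighbours < 2, not yet.
Round 3 — checking thresholds:
  Ana: 1 of 4 neighbours < 4, not yet.
  Ivy: 2 of 4 neighbours ≥ 2, becomes infected.
  Lee: 1 of 4 neighbours < 2, not yet.
  Nia: 1 of 2 neighbours < 2, not yet.
Round 4 — checking thresholds:
  Ana: 2 of 4 neighbours < 4, not yet.
  Lee: 2 of 4 neighbours ≥ 2, becomes infected.
  Nia: 1 of 2 neighbours < 2, not yet.
Round 5 — no new infections; cascade stops.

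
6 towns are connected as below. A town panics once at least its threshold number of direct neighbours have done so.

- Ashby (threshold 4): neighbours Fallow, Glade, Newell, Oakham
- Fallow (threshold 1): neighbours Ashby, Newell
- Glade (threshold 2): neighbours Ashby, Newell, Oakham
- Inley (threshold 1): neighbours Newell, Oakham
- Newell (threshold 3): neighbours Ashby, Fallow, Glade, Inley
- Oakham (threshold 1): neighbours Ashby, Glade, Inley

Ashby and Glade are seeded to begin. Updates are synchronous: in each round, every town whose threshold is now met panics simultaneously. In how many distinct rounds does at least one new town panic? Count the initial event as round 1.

Round 1 — Ashby, Glade panic (initial).
Round 2 — checking thresholds:
  Fallow: 1 of 2 neighbours ≥ 1, panics.
  Newell: 2 of 4 neighbours < 3, below threshold.
  Oakham: 2 of 3 neighbours ≥ 1, panics.
Round 3 — checking thresholds:
  Inley: 1 of 2 neighbours ≥ 1, panics.
  Newell: 3 of 4 neighbours ≥ 3, panics.
Round 4 — no new panics; cascade stops.

3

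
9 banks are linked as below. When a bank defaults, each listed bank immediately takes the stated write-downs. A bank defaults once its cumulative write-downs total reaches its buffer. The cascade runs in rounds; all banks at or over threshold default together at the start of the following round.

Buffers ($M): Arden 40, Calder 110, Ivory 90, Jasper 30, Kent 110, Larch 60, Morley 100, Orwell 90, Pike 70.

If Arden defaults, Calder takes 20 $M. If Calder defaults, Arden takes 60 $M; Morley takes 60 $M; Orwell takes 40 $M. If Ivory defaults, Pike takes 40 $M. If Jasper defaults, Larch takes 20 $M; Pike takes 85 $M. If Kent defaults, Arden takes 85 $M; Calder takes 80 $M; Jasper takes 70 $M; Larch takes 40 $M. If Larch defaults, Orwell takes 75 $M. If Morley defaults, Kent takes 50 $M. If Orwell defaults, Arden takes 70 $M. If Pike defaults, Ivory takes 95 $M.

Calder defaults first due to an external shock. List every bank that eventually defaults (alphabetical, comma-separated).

Arden, Calder

Round 1 — Calder defaults (initial).
  Arden: +60 → 60 ≥ 40
  Morley: +60 → 60 < 100
  Orwell: +40 → 40 < 90
Round 2 — Arden defaults.
No further defaults.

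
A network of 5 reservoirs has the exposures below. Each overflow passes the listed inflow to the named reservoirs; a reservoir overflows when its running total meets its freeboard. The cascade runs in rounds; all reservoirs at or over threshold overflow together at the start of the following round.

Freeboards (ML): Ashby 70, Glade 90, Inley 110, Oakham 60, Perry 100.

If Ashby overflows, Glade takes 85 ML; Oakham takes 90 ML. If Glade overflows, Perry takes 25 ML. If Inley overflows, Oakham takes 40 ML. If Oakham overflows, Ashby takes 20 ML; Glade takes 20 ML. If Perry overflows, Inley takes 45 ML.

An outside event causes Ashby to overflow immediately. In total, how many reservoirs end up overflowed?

3

Round 1 — Ashby overflows (initial).
  Glade: +85 → 85 < 90
  Oakham: +90 → 90 ≥ 60
Round 2 — Oakham overflows.
  Glade: +20 → 105 ≥ 90
Round 3 — Glade overflows.
  Perry: +25 → 25 < 100
No further overflows.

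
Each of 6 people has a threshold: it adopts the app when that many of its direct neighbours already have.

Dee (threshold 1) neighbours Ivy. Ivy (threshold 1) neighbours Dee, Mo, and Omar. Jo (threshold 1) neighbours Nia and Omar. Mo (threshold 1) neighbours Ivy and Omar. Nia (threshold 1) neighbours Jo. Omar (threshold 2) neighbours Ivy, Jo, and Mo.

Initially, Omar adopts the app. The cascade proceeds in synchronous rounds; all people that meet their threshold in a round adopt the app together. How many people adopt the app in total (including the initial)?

Round 1 — Omar adopts the app (initial).
Round 2 — checking thresholds:
  Ivy: 1 of 3 neighbours ≥ 1, adopts the app.
  Jo: 1 of 2 neighbours ≥ 1, adopts the app.
  Mo: 1 of 2 neighbours ≥ 1, adopts the app.
Round 3 — checking thresholds:
  Dee: 1 of 1 neighbours ≥ 1, adopts the app.
  Nia: 1 of 1 neighbours ≥ 1, adopts the app.
Round 4 — no new adoptions; cascade stops.

6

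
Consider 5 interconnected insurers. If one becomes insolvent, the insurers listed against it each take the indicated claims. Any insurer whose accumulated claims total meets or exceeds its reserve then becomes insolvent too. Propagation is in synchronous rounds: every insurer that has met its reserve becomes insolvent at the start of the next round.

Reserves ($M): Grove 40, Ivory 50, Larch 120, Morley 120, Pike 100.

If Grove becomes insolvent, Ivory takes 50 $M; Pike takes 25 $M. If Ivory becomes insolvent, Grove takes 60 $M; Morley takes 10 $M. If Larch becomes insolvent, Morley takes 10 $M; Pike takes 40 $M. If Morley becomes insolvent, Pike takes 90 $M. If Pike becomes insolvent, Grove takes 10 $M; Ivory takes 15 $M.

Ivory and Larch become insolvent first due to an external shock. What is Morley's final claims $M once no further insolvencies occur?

20

Round 1 — Ivory, Larch become insolvent (initial).
  Grove: +60 → 60 ≥ 40
  Morley: +10+10 → 20 < 120
  Pike: +40 → 40 < 100
Round 2 — Grove becomes insolvent.
  Pike: +25 → 65 < 100
No further insolvencies.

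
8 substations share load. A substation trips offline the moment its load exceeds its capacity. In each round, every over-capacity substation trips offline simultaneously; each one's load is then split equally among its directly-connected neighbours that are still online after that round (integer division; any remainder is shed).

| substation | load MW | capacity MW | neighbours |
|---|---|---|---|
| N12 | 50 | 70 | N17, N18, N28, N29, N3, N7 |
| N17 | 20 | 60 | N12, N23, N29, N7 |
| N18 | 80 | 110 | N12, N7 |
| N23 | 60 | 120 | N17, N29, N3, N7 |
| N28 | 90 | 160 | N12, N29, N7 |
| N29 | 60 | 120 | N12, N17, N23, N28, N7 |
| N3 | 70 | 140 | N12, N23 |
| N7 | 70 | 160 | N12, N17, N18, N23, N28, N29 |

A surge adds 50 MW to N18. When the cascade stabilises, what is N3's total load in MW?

93

Round 1 — N18 at 130 > 110. N18 trips offline.
  N18 sheds 130 MW to N12, N7: 65 each.
    N12: 50+65 = 115 > 70
    N7: 70+65 = 135 ≤ 160
Round 2 — N12 trips offline.
  N12 sheds 115 MW to N17, N28, N29, N3, N7: 23 each.
    N17: 20+23 = 43 ≤ 60
    N28: 90+23 = 113 ≤ 160
    N29: 60+23 = 83 ≤ 120
    N3: 70+23 = 93 ≤ 140
    N7: 135+23 = 158 ≤ 160
No further trips.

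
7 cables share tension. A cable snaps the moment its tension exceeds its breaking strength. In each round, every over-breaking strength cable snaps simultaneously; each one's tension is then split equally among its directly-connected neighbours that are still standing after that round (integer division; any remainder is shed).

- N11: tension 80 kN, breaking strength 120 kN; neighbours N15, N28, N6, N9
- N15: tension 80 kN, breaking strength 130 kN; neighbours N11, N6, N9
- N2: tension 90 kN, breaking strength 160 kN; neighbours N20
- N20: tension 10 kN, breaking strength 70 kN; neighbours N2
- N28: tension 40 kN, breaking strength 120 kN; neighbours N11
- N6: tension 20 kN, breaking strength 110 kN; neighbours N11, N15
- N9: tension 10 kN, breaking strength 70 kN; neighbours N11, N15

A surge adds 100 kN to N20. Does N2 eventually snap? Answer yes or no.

Round 1 — N20 at 110 > 70. N20 snaps.
  N20 sheds 110 kN to N2: 110 each.
    N2: 90+110 = 200 > 160
Round 2 — N2 snaps.
  N2 sheds 200 kN: no online neighbours, lost.
No further breaks.

yes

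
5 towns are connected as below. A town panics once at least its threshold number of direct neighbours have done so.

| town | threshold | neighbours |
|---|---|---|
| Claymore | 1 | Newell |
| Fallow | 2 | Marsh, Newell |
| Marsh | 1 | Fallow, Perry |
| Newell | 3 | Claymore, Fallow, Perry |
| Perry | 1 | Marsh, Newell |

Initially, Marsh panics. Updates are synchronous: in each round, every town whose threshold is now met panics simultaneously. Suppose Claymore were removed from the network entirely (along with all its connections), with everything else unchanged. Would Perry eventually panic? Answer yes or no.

yes

With Claymore removed:
Round 1 — Marsh panics (initial).
Round 2 — checking thresholds:
  Fallow: 1 of 2 neighbours < 2, below threshold.
  Perry: 1 of 2 neighbours ≥ 1, panics.
Round 3 — no new panics; cascade stops.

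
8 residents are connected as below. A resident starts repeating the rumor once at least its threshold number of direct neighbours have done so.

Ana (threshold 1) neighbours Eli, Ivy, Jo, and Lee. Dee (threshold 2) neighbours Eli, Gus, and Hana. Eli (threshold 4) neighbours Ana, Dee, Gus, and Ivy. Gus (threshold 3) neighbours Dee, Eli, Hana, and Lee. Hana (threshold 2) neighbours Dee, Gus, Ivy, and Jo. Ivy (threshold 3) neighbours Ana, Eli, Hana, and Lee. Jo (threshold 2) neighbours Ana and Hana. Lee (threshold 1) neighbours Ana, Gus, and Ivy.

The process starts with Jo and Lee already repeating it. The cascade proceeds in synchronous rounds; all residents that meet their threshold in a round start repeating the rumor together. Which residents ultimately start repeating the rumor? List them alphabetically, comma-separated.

Ana, Jo, Lee

Round 1 — Jo, Lee start repeating the rumor (initial).
Round 2 — checking thresholds:
  Ana: 2 of 4 neighbours ≥ 1, starts repeating the rumor.
  Gus: 1 of 4 neighbours < 3, not yet.
  Hana: 1 of 4 neighbours < 2, not yet.
  Ivy: 1 of 4 neighbours < 3, not yet.
Round 3 — no new spreads; cascade stops.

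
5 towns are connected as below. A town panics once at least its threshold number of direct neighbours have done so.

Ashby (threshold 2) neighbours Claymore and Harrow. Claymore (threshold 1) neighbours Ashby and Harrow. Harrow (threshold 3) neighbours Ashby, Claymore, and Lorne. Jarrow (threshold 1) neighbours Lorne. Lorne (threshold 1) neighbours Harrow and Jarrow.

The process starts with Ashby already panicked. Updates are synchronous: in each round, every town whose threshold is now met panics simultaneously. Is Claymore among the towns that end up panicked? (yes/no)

yes

Round 1 — Ashby panics (initial).
Round 2 — checking thresholds:
  Claymore: 1 of 2 neighbours ≥ 1, panics.
  Harrow: 1 of 3 neighbours < 3, holds.
Round 3 — no new panics; cascade stops.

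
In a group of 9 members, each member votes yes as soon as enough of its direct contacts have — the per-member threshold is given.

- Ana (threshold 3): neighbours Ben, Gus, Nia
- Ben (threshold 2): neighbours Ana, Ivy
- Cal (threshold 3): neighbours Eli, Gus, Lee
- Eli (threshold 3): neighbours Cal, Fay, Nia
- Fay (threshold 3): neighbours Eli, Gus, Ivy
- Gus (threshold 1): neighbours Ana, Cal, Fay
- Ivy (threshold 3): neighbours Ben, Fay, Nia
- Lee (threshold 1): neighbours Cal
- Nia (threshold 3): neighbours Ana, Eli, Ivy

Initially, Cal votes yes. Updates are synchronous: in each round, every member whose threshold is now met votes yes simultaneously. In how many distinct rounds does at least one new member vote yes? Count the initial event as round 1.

Round 1 — Cal votes yes (initial).
Round 2 — checking thresholds:
  Eli: 1 of 3 neighbours < 3, not yet.
  Gus: 1 of 3 neighbours ≥ 1, votes yes.
  Lee: 1 of 1 neighbours ≥ 1, votes yes.
Round 3 — no new yes votes; cascade stops.

2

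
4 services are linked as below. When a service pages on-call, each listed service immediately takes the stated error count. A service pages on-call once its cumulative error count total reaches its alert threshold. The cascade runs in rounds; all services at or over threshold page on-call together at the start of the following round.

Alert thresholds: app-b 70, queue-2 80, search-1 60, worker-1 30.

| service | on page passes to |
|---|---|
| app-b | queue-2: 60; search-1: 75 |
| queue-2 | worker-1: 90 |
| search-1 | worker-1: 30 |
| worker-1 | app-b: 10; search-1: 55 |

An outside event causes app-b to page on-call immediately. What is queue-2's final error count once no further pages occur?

Round 1 — app-b pages on-call (initial).
  queue-2: +60 → 60 < 80
  search-1: +75 → 75 ≥ 60
Round 2 — search-1 pages on-call.
  worker-1: +30 → 30 ≥ 30
Round 3 — worker-1 pages on-call.
No further pages.

60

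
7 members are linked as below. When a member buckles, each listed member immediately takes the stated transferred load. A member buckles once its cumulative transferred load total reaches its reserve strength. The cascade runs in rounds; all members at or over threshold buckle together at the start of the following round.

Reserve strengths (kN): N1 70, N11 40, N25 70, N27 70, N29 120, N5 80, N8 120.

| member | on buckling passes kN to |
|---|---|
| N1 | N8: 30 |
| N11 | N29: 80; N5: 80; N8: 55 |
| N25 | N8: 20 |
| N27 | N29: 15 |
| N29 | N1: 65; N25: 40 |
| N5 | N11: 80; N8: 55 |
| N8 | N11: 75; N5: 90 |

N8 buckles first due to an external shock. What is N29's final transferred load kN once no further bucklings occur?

80

Round 1 — N8 buckles (initial).
  N11: +75 → 75 ≥ 40
  N5: +90 → 90 ≥ 80
Round 2 — N11, N5 buckle.
  N29: +80 → 80 < 120
No further bucklings.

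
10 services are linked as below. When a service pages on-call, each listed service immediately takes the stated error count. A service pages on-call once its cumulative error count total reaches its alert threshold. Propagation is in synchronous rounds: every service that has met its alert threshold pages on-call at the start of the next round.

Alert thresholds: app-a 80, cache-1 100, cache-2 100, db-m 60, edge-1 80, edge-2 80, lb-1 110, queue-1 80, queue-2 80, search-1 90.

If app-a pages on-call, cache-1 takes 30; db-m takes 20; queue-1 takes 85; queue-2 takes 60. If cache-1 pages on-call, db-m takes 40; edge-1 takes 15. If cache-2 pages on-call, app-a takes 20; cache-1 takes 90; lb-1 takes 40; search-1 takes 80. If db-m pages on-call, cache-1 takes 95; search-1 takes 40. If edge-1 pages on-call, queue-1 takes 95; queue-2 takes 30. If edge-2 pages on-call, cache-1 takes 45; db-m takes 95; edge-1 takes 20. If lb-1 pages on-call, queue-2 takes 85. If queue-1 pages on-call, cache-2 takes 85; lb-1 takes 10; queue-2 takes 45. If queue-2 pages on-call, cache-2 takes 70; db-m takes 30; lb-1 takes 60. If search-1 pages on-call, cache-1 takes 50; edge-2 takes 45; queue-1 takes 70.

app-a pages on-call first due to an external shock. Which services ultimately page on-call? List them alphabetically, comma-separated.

Round 1 — app-a pages on-call (initial).
  cache-1: +30 → 30 < 100
  db-m: +20 → 20 < 60
  queue-1: +85 → 85 ≥ 80
  queue-2: +60 → 60 < 80
Round 2 — queue-1 pages on-call.
  cache-2: +85 → 85 < 100
  lb-1: +10 → 10 < 110
  queue-2: +45 → 105 ≥ 80
Round 3 — queue-2 pages on-call.
  cache-2: +70 → 155 ≥ 100
  db-m: +30 → 50 < 60
  lb-1: +60 → 70 < 110
Round 4 — cache-2 pages on-call.
  cache-1: +90 → 120 ≥ 100
  lb-1: +40 → 110 ≥ 110
  search-1: +80 → 80 < 90
Round 5 — cache-1, lb-1 page on-call.
  db-m: +40 → 90 ≥ 60
  edge-1: +15 → 15 < 80
Round 6 — db-m pages on-call.
  search-1: +40 → 120 ≥ 90
Round 7 — search-1 pages on-call.
  edge-2: +45 → 45 < 80
No further pages.

app-a, cache-1, cache-2, db-m, lb-1, queue-1, queue-2, search-1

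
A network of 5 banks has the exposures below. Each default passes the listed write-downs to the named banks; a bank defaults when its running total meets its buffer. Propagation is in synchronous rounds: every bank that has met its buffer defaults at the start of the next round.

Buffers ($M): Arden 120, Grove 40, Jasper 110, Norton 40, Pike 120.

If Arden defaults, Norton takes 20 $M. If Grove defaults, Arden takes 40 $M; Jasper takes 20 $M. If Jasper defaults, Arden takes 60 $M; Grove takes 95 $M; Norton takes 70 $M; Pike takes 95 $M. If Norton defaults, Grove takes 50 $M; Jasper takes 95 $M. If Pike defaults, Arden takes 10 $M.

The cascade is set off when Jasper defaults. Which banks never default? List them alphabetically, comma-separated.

Arden, Pike

Round 1 — Jasper defaults (initial).
  Arden: +60 → 60 < 120
  Grove: +95 → 95 ≥ 40
  Norton: +70 → 70 ≥ 40
  Pike: +95 → 95 < 120
Round 2 — Grove, Norton default.
  Arden: +40 → 100 < 120
No further defaults.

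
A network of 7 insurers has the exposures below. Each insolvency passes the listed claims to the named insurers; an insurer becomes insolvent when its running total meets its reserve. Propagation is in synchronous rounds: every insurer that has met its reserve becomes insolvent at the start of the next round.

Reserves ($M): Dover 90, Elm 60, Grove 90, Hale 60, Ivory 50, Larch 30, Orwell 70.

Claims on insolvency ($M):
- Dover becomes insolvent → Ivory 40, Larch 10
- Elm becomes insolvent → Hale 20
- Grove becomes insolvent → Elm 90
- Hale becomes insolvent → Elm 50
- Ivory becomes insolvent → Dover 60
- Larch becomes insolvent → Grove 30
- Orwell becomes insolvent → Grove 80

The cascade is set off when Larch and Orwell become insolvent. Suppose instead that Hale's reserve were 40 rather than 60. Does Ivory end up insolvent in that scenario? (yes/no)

no

With Hale's reserve at 40:
Round 1 — Larch, Orwell become insolvent (initial).
  Grove: +30+80 → 110 ≥ 90
Round 2 — Grove becomes insolvent.
  Elm: +90 → 90 ≥ 60
Round 3 — Elm becomes insolvent.
  Hale: +20 → 20 < 40
No further insolvencies.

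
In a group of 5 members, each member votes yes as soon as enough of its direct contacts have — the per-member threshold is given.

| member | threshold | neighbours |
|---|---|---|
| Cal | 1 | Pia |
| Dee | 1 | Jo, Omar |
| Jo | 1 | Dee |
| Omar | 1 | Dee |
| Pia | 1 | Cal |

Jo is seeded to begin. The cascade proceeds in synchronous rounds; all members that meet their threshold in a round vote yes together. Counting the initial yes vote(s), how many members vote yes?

3

Round 1 — Jo votes yes (initial).
Round 2 — checking thresholds:
  Dee: 1 of 2 neighbours ≥ 1, votes yes.
Round 3 — checking thresholds:
  Omar: 1 of 1 neighbours ≥ 1, votes yes.
Round 4 — no new yes votes; cascade stops.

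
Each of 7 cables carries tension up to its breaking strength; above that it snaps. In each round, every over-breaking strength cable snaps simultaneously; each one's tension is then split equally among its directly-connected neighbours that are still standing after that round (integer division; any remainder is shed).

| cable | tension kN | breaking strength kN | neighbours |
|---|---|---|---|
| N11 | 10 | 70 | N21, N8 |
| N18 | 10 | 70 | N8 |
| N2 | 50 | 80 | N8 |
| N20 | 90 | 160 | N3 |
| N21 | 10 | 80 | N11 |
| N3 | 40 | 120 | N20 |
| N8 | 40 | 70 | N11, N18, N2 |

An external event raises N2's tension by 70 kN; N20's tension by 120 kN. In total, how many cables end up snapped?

Round 1 — N2 at 120 > 80; N20 at 210 > 160. N2, N20 snap.
  N2 sheds 120 kN to N8: 120 each.
    N8: 40+120 = 160 > 70
  N20 sheds 210 kN to N3: 210 each.
    N3: 40+210 = 250 > 120
Round 2 — N3, N8 snap.
  N3 sheds 250 kN: no online neighbours, lost.
  N8 sheds 160 kN to N11, N18: 80 each.
    N11: 10+80 = 90 > 70
    N18: 10+80 = 90 > 70
Round 3 — N11, N18 snap.
  N11 sheds 90 kN to N21: 90 each.
    N21: 10+90 = 100 > 80
  N18 sheds 90 kN: no online neighbours, lost.
Round 4 — N21 snaps.
  N21 sheds 100 kN: no online neighbours, lost.
No further breaks.

7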